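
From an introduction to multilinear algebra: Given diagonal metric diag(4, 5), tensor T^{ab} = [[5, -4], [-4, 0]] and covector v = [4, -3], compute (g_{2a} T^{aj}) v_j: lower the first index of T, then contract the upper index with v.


Step 1: lower the first index. For a diagonal metric, g_{ia} T^{aj} = g_{ii} T^{ij} (no sum on i).
g_{22} = 5
S_2{}^1 = 5 * T^{21} = 5 * -4 = -20
S_2{}^2 = 5 * T^{22} = 5 * 0 = 0
Step 2: contract S_2{}^j with v_j.
S_2{}^1 * v_1 = -20 * 4 = -80
S_2{}^2 * v_2 = 0 * -3 = 0
Result = -80 + 0 = -80

-80


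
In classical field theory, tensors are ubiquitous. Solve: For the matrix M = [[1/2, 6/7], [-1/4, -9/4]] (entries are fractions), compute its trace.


The trace is the sum of diagonal entries.
Diagonal: M[1,1] = 1/2, M[2,2] = -9/4
Tr(M) = 1/2 + -9/4
Computing step by step:
After adding M[1,1]: 1/2
After adding M[2,2]: -7/4
Tr(M) = -7/4

-7/4


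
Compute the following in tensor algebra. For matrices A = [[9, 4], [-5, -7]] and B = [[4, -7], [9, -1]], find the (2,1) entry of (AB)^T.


(AB)^T_{ij} = (AB)_{ji} = sum_k A_{jk} B_{ki}.
For i=2, j=1 we need (AB)_{12}:
A_{11} * B_{12} = 9 * -7 = -63
A_{12} * B_{22} = 4 * -1 = -4
Sum = -63 + -4 = -67

-67


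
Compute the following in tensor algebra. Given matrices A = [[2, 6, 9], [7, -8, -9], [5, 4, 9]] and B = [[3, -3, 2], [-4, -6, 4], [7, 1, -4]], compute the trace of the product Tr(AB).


Tr(AB) = sum_i (AB)_{ii} where (AB)_{ii} = sum_k A_{ik} B_{ki}.
(AB)_{11} = 2*3 + 6*-4 + 9*7 = 45
(AB)_{22} = 7*-3 + -8*-6 + -9*1 = 18
(AB)_{33} = 5*2 + 4*4 + 9*-4 = -10
Tr(AB) = 45 + 18 + -10 = 53

53


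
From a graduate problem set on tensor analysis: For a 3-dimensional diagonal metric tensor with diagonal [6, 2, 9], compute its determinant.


For a diagonal metric, the determinant is the product of diagonal entries.
Diagonal entries: 6, 2, 9
det(g) = 6 * 2 * 9 = 108

108


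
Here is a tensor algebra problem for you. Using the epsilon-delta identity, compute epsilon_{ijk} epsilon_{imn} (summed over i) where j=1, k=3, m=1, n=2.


Using the identity: epsilon_{ijk} epsilon_{imn} = delta_{jm} delta_{kn} - delta_{jn} delta_{km}.
delta_{11} = 1
delta_{32} = 0
delta_{12} = 0
delta_{31} = 0
Result = 1 * 0 - 0 * 0 = 0 - 0 = 0

0


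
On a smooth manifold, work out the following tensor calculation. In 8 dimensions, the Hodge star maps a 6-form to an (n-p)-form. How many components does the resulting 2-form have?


The Hodge dual of a p-form on an n-dimensional manifold is an (n-p)-form.
n = 8, p = 6, so dual degree = 8 - 6 = 2
The number of components is C(n, n-p) = C(8, 2) = 28

28


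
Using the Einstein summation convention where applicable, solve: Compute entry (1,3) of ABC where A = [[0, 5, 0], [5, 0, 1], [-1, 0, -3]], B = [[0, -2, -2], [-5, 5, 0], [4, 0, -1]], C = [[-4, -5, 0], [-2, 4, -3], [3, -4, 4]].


(ABC)_{13} = sum_m (AB)_{1m} C_{m3}. First compute row 1 of AB.
(AB)_{11} = 0*0 + 5*-5 + 0*4 = -25
(AB)_{12} = 0*-2 + 5*5 + 0*0 = 25
(AB)_{13} = 0*-2 + 5*0 + 0*-1 = 0
Now contract with column 3 of C:
(AB)_{11} * C_{13} = -25 * 0 = 0
(AB)_{12} * C_{23} = 25 * -3 = -75
(AB)_{13} * C_{33} = 0 * 4 = 0
(ABC)_{13} = 0 + -75 + 0 = -75

-75


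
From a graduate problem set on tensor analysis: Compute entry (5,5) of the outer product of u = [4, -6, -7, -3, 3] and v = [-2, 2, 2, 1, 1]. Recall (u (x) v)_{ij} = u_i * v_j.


The outer product entry T_{ij} = u_i * v_j.
We need i=5, j=5.
u_5 = 3, v_5 = 1
T_{5,5} = 3 * 1 = 3

3


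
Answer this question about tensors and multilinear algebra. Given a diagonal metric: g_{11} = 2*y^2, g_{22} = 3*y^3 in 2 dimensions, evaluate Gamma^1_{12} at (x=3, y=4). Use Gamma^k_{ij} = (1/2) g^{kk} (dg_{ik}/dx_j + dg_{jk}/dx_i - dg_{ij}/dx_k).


For a diagonal metric, Gamma^k_{ij} = (1/2) g^{kk} (dg_{ik}/dx_j + dg_{jk}/dx_i - dg_{ij}/dx_k).
The metric is diagonal, so g_{ab} = 0 for a != b.
At the given point: g_{11} = 32, g_{22} = 192
g^{11} = 1/32
dg_{11}/dx_2 = dg_{11}/dx_2 = 16
dg_{21}/dx_1 = 0 (off-diagonal)
dg_{12}/dx_1 = 0 (off-diagonal)
Numerator = 16 + 0 - 0 = 16
Gamma^1_{12} = 16 / (2 * 32) = 1/4

1/4


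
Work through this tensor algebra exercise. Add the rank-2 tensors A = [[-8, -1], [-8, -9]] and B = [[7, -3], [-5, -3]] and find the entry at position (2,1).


Tensor addition is component-wise: (A + B)_{ij} = A_{ij} + B_{ij}.
A_{21} = -8
B_{21} = -5
(A + B)_{21} = -8 + -5 = -13

-13


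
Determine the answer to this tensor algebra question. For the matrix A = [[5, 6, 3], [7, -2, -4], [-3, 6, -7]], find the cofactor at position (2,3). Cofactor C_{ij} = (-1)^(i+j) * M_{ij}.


To find cofactor C_{23}, delete row 2 and column 3.
The resulting 2x2 submatrix is: [[5, 6], [-3, 6]]
Minor M_{23} = 5*6 - 6*-3
  = 30 - -18 = 48
Sign = (-1)^(2+3) = (-1)^5 = -1
Cofactor C_{23} = -1 * 48 = -48

-48


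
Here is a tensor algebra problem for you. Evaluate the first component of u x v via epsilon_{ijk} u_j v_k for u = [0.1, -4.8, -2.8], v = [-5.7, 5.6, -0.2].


(u x v)_1 = sum_{j,k} epsilon_{1jk} u_j v_k. Only permutations of (1,2,3) contribute; the two non-zero terms are:
eps_{123} u_2 v_3 = 1 * -4.8 * -0.2 = 0.96
eps_{132} u_3 v_2 = -1 * -2.8 * 5.6 = 15.68
(u x v)_1 = 16.64

16.64


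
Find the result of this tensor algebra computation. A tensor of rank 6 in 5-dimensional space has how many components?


The number of components of a rank-r tensor in d dimensions is d^r.
Here d = 5 and r = 6.
5^6 = 15625

15625


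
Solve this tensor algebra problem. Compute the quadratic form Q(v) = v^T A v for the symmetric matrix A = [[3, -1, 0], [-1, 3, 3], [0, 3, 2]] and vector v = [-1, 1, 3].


First compute Av:
(Av)_1 = 3*-1 + -1*1 + 0*3 = -4
(Av)_2 = -1*-1 + 3*1 + 3*3 = 13
(Av)_3 = 0*-1 + 3*1 + 2*3 = 9
Av = [-4, 13, 9]
Then v^T (Av) = -1*-4 + 1*13 + 3*9
= 4 + 13 + 27 = 44

44


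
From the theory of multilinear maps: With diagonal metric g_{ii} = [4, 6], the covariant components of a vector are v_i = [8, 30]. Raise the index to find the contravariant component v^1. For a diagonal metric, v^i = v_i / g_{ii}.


To raise an index with a diagonal metric: v^i = v_i / g_{ii}.
For index 1: v_1 = 8, g_{11} = 4
v^1 = 8 / 4 = 2

2


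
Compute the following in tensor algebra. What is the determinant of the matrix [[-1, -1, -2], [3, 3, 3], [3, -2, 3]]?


Expanding along the first row, det(A) = a11*M_11 - a12*M_12 + a13*M_13, where M_1j is the (1,j) minor.
Minor M_11 = 3*3 - 3*-2 = 15
Minor M_12 = 3*3 - 3*3 = 0
Minor M_13 = 3*-2 - 3*3 = -15
det = -1*(15) - -1*(0) + -2*(-15)
    = -15 - 0 + 30
    = 15

15


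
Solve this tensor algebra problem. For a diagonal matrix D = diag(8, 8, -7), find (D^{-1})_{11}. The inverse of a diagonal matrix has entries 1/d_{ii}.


For a diagonal matrix, the inverse has entries (D^{-1})_{ii} = 1/d_{ii}.
The diagonal entries are: d_{11} = 8, d_{22} = 8, d_{33} = -7
We need (D^{-1})_{11} = 1/d_{11} = 1/8 = 1/8

1/8


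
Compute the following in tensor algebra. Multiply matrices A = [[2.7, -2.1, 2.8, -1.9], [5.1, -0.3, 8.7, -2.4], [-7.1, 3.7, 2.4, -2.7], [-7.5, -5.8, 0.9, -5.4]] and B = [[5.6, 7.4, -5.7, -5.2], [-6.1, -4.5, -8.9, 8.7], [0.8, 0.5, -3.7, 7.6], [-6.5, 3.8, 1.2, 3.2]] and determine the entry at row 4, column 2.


(AB)_{ij} = sum_k A_{ik} B_{kj}.
For i=4, j=2:
A_{41} * B_{12} = -7.5 * 7.4 = -55.5
A_{42} * B_{22} = -5.8 * -4.5 = 26.1
A_{43} * B_{32} = 0.9 * 0.5 = 0.45
A_{44} * B_{42} = -5.4 * 3.8 = -20.52
Sum = -55.5 + 26.1 + 0.45 + -20.52 = -49.47

-49.47


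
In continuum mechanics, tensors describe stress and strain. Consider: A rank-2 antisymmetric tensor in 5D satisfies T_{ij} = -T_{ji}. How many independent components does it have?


An antisymmetric rank-2 tensor satisfies A_{ij} = -A_{ji}, so diagonal entries are zero.
The independent components are the upper-triangular entries: C(n, 2) = n(n-1)/2.
n = 5
C(5, 2) = 5 * 4 / 2 = 20 / 2 = 10

10


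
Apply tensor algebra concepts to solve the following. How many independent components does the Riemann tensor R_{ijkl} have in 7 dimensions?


The Riemann tensor in d dimensions has d^2(d^2 - 1)/12 independent components.
d = 7, so d^2 = 49
d^2 - 1 = 48
d^2(d^2 - 1) = 49 * 48 = 2352
Divide by 12: 2352 / 12 = 196

196


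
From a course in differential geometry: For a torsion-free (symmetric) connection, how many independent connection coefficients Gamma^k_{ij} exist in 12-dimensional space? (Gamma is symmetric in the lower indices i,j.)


Christoffel symbols Gamma^k_{ij} are symmetric in i,j, so there are d * d(d+1)/2 independent symbols.
d = 12
d(d+1)/2 = 12 * 13 / 2 = 78
Total = 12 * 78 = 936

936


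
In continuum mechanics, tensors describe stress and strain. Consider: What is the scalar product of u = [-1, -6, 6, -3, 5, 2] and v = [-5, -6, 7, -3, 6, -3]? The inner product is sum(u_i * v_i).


The inner product u . v = sum of u_i * v_i.
Term-by-term: -1 * -5, -6 * -6, 6 * 7, -3 * -3, 5 * 6, 2 * -3
Products: 5, 36, 42, 9, 30, -6
Sum = 5 + 36 + 42 + 9 + 30 + -6 = 116

116


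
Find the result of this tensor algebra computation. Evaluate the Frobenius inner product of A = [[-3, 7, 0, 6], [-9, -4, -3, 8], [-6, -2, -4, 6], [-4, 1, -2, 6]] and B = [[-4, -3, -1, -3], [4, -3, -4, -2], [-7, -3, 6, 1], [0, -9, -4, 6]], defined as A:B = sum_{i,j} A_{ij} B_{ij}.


A:B = sum over all i,j of A_{ij} * B_{ij}.
Row 1: -3*-4=12, 7*-3=-21, 0*-1=0, 6*-3=-18 => row sum = -27
Row 2: -9*4=-36, -4*-3=12, -3*-4=12, 8*-2=-16 => row sum = -28
Row 3: -6*-7=42, -2*-3=6, -4*6=-24, 6*1=6 => row sum = 30
Row 4: -4*0=0, 1*-9=-9, -2*-4=8, 6*6=36 => row sum = 35
Total = -27 + -28 + 30 + 35 = 10

10


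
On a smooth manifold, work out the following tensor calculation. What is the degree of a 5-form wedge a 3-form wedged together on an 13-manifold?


The degree of a wedge product is the sum of the degrees of the individual forms.
Degrees: 5, 3
Total degree = 5 + 3 = 8

8


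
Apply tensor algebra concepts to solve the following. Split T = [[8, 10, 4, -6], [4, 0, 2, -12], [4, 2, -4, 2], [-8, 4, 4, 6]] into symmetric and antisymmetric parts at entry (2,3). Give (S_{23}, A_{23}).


T_{23} = 2
T_{32} = 2
S_{23} = (2 + 2)/2 = 4/2 = 2
A_{23} = (2 - 2)/2 = 0/2 = 0
Check: S + A = 2 + 0 = 2 = T_{23}.

(2, 0)


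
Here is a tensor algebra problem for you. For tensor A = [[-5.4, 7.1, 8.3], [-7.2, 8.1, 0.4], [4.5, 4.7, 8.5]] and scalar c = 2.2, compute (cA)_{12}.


Scalar multiplication: (cA)_{ij} = c * A_{ij}.
c = 2.2
A_{12} = 7.1
(cA)_{12} = 2.2 * 7.1 = 15.62

15.62


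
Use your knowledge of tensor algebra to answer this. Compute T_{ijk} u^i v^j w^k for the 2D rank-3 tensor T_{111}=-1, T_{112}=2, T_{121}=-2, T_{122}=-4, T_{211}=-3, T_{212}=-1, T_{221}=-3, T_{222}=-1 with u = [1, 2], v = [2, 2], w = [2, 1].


S = sum over i,j,k of T_{ijk} u_i v_j w_k. Expanding all 8 terms:
T_{111}*u_1*v_1*w_1 = -1*1*2*2 = -4  (running total: -4)
T_{112}*u_1*v_1*w_2 = 2*1*2*1 = 4  (running total: 0)
T_{121}*u_1*v_2*w_1 = -2*1*2*2 = -8  (running total: -8)
T_{122}*u_1*v_2*w_2 = -4*1*2*1 = -8  (running total: -16)
T_{211}*u_2*v_1*w_1 = -3*2*2*2 = -24  (running total: -40)
T_{212}*u_2*v_1*w_2 = -1*2*2*1 = -4  (running total: -44)
T_{221}*u_2*v_2*w_1 = -3*2*2*2 = -24  (running total: -68)
T_{222}*u_2*v_2*w_2 = -1*2*2*1 = -4  (running total: -72)
S = -72

-72


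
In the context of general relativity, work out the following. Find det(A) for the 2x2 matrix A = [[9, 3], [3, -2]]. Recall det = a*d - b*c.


For a 2x2 matrix [[a, b], [c, d]], det = a*d - b*c.
a = 9, b = 3, c = 3, d = -2
a*d = 9 * -2 = -18
b*c = 3 * 3 = 9
det = -18 - 9 = -27

-27


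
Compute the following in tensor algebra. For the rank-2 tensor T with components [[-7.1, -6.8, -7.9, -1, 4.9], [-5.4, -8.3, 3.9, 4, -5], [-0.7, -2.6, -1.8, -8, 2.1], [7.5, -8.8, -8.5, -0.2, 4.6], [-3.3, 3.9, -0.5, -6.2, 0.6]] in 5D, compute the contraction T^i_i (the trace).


The contraction (trace) of a rank-2 tensor is the sum of its diagonal elements.
Diagonal entries: A[1,1] = -7.1, A[2,2] = -8.3, A[3,3] = -1.8, A[4,4] = -0.2, A[5,5] = 0.6
Tr(A) = -7.1 + -8.3 + -1.8 + -0.2 + 0.6 = -16.8

-16.8


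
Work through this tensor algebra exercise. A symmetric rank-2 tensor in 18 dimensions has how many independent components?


A symmetric rank-2 tensor in d dimensions has d(d+1)/2 independent components.
d = 18
d(d+1)/2 = 18 * 19 / 2 = 342 / 2 = 171

171


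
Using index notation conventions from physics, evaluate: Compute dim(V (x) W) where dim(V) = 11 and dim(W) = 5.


The dimension of a tensor product is the product of dimensions.
dim(V) = 11, dim(W) = 5
dim(V (x) W) = 11 * 5 = 55

55


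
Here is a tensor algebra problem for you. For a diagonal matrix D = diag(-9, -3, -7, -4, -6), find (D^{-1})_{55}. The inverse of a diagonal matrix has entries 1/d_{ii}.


For a diagonal matrix, the inverse has entries (D^{-1})_{ii} = 1/d_{ii}.
The diagonal entries are: d_{11} = -9, d_{22} = -3, d_{33} = -7, d_{44} = -4, d_{55} = -6
We need (D^{-1})_{55} = 1/d_{55} = 1/-6 = -1/6

-1/6


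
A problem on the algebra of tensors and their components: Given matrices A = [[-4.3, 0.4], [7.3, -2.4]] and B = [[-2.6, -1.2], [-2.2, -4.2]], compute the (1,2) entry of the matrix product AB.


(AB)_{ij} = sum_k A_{ik} B_{kj}.
For i=1, j=2:
A_{11} * B_{12} = -4.3 * -1.2 = 5.16
A_{12} * B_{22} = 0.4 * -4.2 = -1.68
Sum = 5.16 + -1.68 = 3.48

3.48


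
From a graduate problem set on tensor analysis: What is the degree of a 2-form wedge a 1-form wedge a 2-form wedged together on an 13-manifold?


The degree of a wedge product is the sum of the degrees of the individual forms.
Degrees: 2, 1, 2
Total degree = 2 + 1 + 2 = 5

5


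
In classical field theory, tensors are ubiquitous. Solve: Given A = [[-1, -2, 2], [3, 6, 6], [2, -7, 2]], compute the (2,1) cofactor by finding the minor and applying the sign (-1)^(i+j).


To find cofactor C_{21}, delete row 2 and column 1.
The resulting 2x2 submatrix is: [[-2, 2], [-7, 2]]
Minor M_{21} = -2*2 - 2*-7
  = -4 - -14 = 10
Sign = (-1)^(2+1) = (-1)^3 = -1
Cofactor C_{21} = -1 * 10 = -10

-10


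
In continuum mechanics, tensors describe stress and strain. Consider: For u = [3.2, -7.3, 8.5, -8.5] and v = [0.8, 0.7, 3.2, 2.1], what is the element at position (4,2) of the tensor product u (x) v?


The outer product entry T_{ij} = u_i * v_j.
We need i=4, j=2.
u_4 = -8.5, v_2 = 0.7
T_{4,2} = -8.5 * 0.7 = -5.95

-5.95


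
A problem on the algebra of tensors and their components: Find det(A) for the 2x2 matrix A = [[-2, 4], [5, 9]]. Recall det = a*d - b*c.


For a 2x2 matrix [[a, b], [c, d]], det = a*d - b*c.
a = -2, b = 4, c = 5, d = 9
a*d = -2 * 9 = -18
b*c = 4 * 5 = 20
det = -18 - 20 = -38

-38


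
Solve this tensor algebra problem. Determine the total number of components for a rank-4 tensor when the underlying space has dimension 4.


The number of components of a rank-r tensor in d dimensions is d^r.
Here d = 4 and r = 4.
4^4 = 256

256


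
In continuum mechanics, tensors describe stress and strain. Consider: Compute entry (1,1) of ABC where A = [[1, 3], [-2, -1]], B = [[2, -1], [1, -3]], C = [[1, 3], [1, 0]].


(ABC)_{11} = sum_m (AB)_{1m} C_{m1}. First compute row 1 of AB.
(AB)_{11} = 1*2 + 3*1 = 5
(AB)_{12} = 1*-1 + 3*-3 = -10
Now contract with column 1 of C:
(AB)_{11} * C_{11} = 5 * 1 = 5
(AB)_{12} * C_{21} = -10 * 1 = -10
(ABC)_{11} = 5 + -10 = -5

-5


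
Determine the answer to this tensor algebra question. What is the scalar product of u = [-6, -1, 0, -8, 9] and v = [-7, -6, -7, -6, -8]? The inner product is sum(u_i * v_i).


The inner product u . v = sum of u_i * v_i.
Term-by-term: -6 * -7, -1 * -6, 0 * -7, -8 * -6, 9 * -8
Products: 42, 6, 0, 48, -72
Sum = 42 + 6 + 0 + 48 + -72 = 24

24


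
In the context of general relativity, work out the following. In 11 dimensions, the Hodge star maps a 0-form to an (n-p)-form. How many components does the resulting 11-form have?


The Hodge dual of a p-form on an n-dimensional manifold is an (n-p)-form.
n = 11, p = 0, so dual degree = 11 - 0 = 11
The number of components is C(n, n-p) = C(11, 11) = 1

1


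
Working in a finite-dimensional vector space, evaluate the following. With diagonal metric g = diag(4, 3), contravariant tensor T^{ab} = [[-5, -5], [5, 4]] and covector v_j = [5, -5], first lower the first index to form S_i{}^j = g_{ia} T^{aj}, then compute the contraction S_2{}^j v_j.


Step 1: lower the first index. For a diagonal metric, g_{ia} T^{aj} = g_{ii} T^{ij} (no sum on i).
g_{22} = 3
S_2{}^1 = 3 * T^{21} = 3 * 5 = 15
S_2{}^2 = 3 * T^{22} = 3 * 4 = 12
Step 2: contract S_2{}^j with v_j.
S_2{}^1 * v_1 = 15 * 5 = 75
S_2{}^2 * v_2 = 12 * -5 = -60
Result = 75 + -60 = 15

15


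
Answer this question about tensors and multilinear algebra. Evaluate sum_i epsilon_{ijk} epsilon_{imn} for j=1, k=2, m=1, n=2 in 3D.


Using the identity: epsilon_{ijk} epsilon_{imn} = delta_{jm} delta_{kn} - delta_{jn} delta_{km}.
delta_{11} = 1
delta_{22} = 1
delta_{12} = 0
delta_{21} = 0
Result = 1 * 1 - 0 * 0 = 1 - 0 = 1

1


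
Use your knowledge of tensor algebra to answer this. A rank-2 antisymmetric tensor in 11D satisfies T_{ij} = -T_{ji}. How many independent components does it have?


An antisymmetric rank-2 tensor satisfies A_{ij} = -A_{ji}, so diagonal entries are zero.
The independent components are the upper-triangular entries: C(n, 2) = n(n-1)/2.
n = 11
C(11, 2) = 11 * 10 / 2 = 110 / 2 = 55

55


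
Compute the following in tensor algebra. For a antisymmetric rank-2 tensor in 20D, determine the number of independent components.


A antisymmetric rank-2 tensor in d dimensions has d(d-1)/2 independent components.
d = 20
d(d-1)/2 = 20 * 19 / 2 = 380 / 2 = 190

190


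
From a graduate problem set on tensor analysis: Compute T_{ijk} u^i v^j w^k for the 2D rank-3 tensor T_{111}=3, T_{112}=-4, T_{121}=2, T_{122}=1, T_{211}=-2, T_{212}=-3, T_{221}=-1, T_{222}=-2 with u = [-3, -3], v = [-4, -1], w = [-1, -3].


S = sum over i,j,k of T_{ijk} u_i v_j w_k. Expanding all 8 terms:
T_{111}*u_1*v_1*w_1 = 3*-3*-4*-1 = -36  (running total: -36)
T_{112}*u_1*v_1*w_2 = -4*-3*-4*-3 = 144  (running total: 108)
T_{121}*u_1*v_2*w_1 = 2*-3*-1*-1 = -6  (running total: 102)
T_{122}*u_1*v_2*w_2 = 1*-3*-1*-3 = -9  (running total: 93)
T_{211}*u_2*v_1*w_1 = -2*-3*-4*-1 = 24  (running total: 117)
T_{212}*u_2*v_1*w_2 = -3*-3*-4*-3 = 108  (running total: 225)
T_{221}*u_2*v_2*w_1 = -1*-3*-1*-1 = 3  (running total: 228)
T_{222}*u_2*v_2*w_2 = -2*-3*-1*-3 = 18  (running total: 246)
S = 246

246


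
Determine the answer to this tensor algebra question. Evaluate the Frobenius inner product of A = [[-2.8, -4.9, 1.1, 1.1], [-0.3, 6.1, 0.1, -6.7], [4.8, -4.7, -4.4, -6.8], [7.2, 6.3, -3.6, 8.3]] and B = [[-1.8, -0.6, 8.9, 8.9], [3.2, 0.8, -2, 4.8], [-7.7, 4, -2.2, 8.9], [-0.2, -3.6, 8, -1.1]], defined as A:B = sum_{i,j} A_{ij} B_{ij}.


A:B = sum over all i,j of A_{ij} * B_{ij}.
Row 1: -2.8*-1.8=5.04, -4.9*-0.6=2.94, 1.1*8.9=9.79, 1.1*8.9=9.79 => row sum = 27.56
Row 2: -0.3*3.2=-0.96, 6.1*0.8=4.88, 0.1*-2=-0.2, -6.7*4.8=-32.16 => row sum = -28.44
Row 3: 4.8*-7.7=-36.96, -4.7*4=-18.8, -4.4*-2.2=9.68, -6.8*8.9=-60.52 => row sum = -106.6
Row 4: 7.2*-0.2=-1.44, 6.3*-3.6=-22.68, -3.6*8=-28.8, 8.3*-1.1=-9.13 => row sum = -62.05
Total = 27.56 + -28.44 + -106.6 + -62.05 = -169.53

-169.53


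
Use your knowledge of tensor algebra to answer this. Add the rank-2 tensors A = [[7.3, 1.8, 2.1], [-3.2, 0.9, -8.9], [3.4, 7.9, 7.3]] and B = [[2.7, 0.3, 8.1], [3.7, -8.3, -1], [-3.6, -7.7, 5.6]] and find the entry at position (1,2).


Tensor addition is component-wise: (A + B)_{ij} = A_{ij} + B_{ij}.
A_{12} = 1.8
B_{12} = 0.3
(A + B)_{12} = 1.8 + 0.3 = 2.1

2.1


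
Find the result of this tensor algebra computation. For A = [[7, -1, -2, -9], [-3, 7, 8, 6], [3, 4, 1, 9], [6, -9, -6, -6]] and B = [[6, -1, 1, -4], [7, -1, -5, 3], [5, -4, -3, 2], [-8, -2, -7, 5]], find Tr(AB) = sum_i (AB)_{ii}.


Tr(AB) = sum_i (AB)_{ii} where (AB)_{ii} = sum_k A_{ik} B_{ki}.
(AB)_{11} = 7*6 + -1*7 + -2*5 + -9*-8 = 97
(AB)_{22} = -3*-1 + 7*-1 + 8*-4 + 6*-2 = -48
(AB)_{33} = 3*1 + 4*-5 + 1*-3 + 9*-7 = -83
(AB)_{44} = 6*-4 + -9*3 + -6*2 + -6*5 = -93
Tr(AB) = 97 + -48 + -83 + -93 = -127

-127


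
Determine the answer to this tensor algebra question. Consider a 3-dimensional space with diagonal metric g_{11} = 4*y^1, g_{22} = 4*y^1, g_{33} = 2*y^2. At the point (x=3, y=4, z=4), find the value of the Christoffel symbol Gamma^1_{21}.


For a diagonal metric, Gamma^k_{ij} = (1/2) g^{kk} (dg_{ik}/dx_j + dg_{jk}/dx_i - dg_{ij}/dx_k).
The metric is diagonal, so g_{ab} = 0 for a != b.
At the given point: g_{11} = 16, g_{22} = 16, g_{33} = 32
g^{11} = 1/16
dg_{21}/dx_1 = 0 (off-diagonal)
dg_{11}/dx_2 = dg_{11}/dx_2 = 4
dg_{21}/dx_1 = 0 (off-diagonal)
Numerator = 0 + 4 - 0 = 4
Gamma^1_{21} = 4 / (2 * 16) = 1/8

1/8


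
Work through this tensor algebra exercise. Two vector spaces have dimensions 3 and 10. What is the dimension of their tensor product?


The dimension of a tensor product is the product of dimensions.
dim(V) = 3, dim(W) = 10
dim(V (x) W) = 3 * 10 = 30

30


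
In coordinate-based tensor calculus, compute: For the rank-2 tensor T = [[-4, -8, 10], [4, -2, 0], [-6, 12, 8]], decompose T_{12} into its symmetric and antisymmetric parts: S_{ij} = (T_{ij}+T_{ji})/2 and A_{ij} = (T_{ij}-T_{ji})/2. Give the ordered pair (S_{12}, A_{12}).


T_{12} = -8
T_{21} = 4
S_{12} = (-8 + 4)/2 = -4/2 = -2
A_{12} = (-8 - 4)/2 = -12/2 = -6
Check: S + A = -2 + -6 = -8 = T_{12}.

(-2, -6)


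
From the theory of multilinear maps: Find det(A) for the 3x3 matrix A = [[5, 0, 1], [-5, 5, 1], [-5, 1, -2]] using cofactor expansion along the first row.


Expanding along the first row, det(A) = a11*M_11 - a12*M_12 + a13*M_13, where M_1j is the (1,j) minor.
Minor M_11 = 5*-2 - 1*1 = -11
Minor M_12 = -5*-2 - 1*-5 = 15
Minor M_13 = -5*1 - 5*-5 = 20
det = 5*(-11) - 0*(15) + 1*(20)
    = -55 - 0 + 20
    = -35

-35


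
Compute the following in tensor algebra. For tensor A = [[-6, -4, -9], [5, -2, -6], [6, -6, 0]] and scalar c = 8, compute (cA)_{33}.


Scalar multiplication: (cA)_{ij} = c * A_{ij}.
c = 8
A_{33} = 0
(cA)_{33} = 8 * 0 = 0

0


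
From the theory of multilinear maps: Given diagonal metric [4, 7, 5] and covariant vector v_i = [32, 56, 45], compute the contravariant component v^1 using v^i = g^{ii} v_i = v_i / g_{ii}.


To raise an index with a diagonal metric: v^i = v_i / g_{ii}.
For index 1: v_1 = 32, g_{11} = 4
v^1 = 32 / 4 = 8

8


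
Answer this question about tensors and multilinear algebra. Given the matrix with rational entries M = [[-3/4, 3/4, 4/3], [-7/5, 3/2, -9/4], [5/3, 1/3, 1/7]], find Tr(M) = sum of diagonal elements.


The trace is the sum of diagonal entries.
Diagonal: M[1,1] = -3/4, M[2,2] = 3/2, M[3,3] = 1/7
Tr(M) = -3/4 + 3/2 + 1/7
Computing step by step:
After adding M[1,1]: -3/4
After adding M[2,2]: 3/4
After adding M[3,3]: 25/28
Tr(M) = 25/28

25/28


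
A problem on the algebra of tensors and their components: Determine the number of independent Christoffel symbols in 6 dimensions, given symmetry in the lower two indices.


Christoffel symbols Gamma^k_{ij} are symmetric in i,j, so there are d * d(d+1)/2 independent symbols.
d = 6
d(d+1)/2 = 6 * 7 / 2 = 21
Total = 6 * 21 = 126

126


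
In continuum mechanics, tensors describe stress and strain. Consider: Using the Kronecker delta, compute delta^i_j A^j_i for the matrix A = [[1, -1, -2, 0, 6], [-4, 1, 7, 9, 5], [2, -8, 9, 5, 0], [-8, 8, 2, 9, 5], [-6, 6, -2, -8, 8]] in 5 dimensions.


The contraction (trace) of a rank-2 tensor is the sum of its diagonal elements.
Diagonal entries: A[1,1] = 1, A[2,2] = 1, A[3,3] = 9, A[4,4] = 9, A[5,5] = 8
Tr(A) = 1 + 1 + 9 + 9 + 8 = 28

28


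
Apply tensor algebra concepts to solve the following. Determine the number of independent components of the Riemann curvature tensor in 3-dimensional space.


The Riemann tensor in d dimensions has d^2(d^2 - 1)/12 independent components.
d = 3, so d^2 = 9
d^2 - 1 = 8
d^2(d^2 - 1) = 9 * 8 = 72
Divide by 12: 72 / 12 = 6

6


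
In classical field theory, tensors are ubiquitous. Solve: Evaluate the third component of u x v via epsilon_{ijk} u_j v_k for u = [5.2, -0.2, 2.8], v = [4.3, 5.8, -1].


(u x v)_3 = sum_{j,k} epsilon_{3jk} u_j v_k. Only permutations of (1,2,3) contribute; the two non-zero terms are:
eps_{312} u_1 v_2 = 1 * 5.2 * 5.8 = 30.16
eps_{321} u_2 v_1 = -1 * -0.2 * 4.3 = 0.86
(u x v)_3 = 31.02

31.02


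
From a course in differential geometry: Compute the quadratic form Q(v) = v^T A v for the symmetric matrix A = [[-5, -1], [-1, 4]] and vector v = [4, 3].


First compute Av:
(Av)_1 = -5*4 + -1*3 = -23
(Av)_2 = -1*4 + 4*3 = 8
Av = [-23, 8]
Then v^T (Av) = 4*-23 + 3*8
= -92 + 24 = -68

-68


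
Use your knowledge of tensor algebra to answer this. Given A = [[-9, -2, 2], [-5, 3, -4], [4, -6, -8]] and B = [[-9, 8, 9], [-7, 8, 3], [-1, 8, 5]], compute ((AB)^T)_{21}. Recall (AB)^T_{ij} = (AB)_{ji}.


(AB)^T_{ij} = (AB)_{ji} = sum_k A_{jk} B_{ki}.
For i=2, j=1 we need (AB)_{12}:
A_{11} * B_{12} = -9 * 8 = -72
A_{12} * B_{22} = -2 * 8 = -16
A_{13} * B_{32} = 2 * 8 = 16
Sum = -72 + -16 + 16 = -72

-72


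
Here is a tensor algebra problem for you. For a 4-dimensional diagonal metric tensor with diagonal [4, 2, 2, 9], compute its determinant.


For a diagonal metric, the determinant is the product of diagonal entries.
Diagonal entries: 4, 2, 2, 9
det(g) = 4 * 2 * 2 * 9 = 144

144


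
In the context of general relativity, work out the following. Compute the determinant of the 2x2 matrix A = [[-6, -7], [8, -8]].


For a 2x2 matrix [[a, b], [c, d]], det = a*d - b*c.
a = -6, b = -7, c = 8, d = -8
a*d = -6 * -8 = 48
b*c = -7 * 8 = -56
det = 48 - -56 = 104

104


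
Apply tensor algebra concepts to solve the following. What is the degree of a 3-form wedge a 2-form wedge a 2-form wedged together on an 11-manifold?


The degree of a wedge product is the sum of the degrees of the individual forms.
Degrees: 3, 2, 2
Total degree = 3 + 2 + 2 = 7

7


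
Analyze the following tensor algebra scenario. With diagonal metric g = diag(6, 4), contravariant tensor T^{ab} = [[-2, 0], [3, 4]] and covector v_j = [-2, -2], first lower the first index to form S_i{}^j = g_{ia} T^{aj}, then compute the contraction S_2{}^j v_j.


Step 1: lower the first index. For a diagonal metric, g_{ia} T^{aj} = g_{ii} T^{ij} (no sum on i).
g_{22} = 4
S_2{}^1 = 4 * T^{21} = 4 * 3 = 12
S_2{}^2 = 4 * T^{22} = 4 * 4 = 16
Step 2: contract S_2{}^j with v_j.
S_2{}^1 * v_1 = 12 * -2 = -24
S_2{}^2 * v_2 = 16 * -2 = -32
Result = -24 + -32 = -56

-56


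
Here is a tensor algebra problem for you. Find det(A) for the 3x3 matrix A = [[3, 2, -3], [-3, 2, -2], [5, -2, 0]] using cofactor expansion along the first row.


Expanding along the first row, det(A) = a11*M_11 - a12*M_12 + a13*M_13, where M_1j is the (1,j) minor.
Minor M_11 = 2*0 - -2*-2 = -4
Minor M_12 = -3*0 - -2*5 = 10
Minor M_13 = -3*-2 - 2*5 = -4
det = 3*(-4) - 2*(10) + -3*(-4)
    = -12 - 20 + 12
    = -20

-20


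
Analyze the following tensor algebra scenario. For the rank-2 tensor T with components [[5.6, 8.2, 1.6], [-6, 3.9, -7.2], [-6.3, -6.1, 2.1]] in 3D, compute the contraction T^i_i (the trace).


The contraction (trace) of a rank-2 tensor is the sum of its diagonal elements.
Diagonal entries: A[1,1] = 5.6, A[2,2] = 3.9, A[3,3] = 2.1
Tr(A) = 5.6 + 3.9 + 2.1 = 11.6

11.6


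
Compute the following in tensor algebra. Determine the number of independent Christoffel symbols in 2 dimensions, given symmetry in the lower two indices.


Christoffel symbols Gamma^k_{ij} are symmetric in i,j, so there are d * d(d+1)/2 independent symbols.
d = 2
d(d+1)/2 = 2 * 3 / 2 = 3
Total = 2 * 3 = 6

6


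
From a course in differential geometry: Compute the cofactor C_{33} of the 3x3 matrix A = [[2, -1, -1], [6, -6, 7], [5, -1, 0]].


To find cofactor C_{33}, delete row 3 and column 3.
The resulting 2x2 submatrix is: [[2, -1], [6, -6]]
Minor M_{33} = 2*-6 - -1*6
  = -12 - -6 = -6
Sign = (-1)^(3+3) = (-1)^6 = 1
Cofactor C_{33} = 1 * -6 = -6

-6


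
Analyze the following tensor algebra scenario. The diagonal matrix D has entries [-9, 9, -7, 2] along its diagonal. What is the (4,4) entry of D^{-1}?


For a diagonal matrix, the inverse has entries (D^{-1})_{ii} = 1/d_{ii}.
The diagonal entries are: d_{11} = -9, d_{22} = 9, d_{33} = -7, d_{44} = 2
We need (D^{-1})_{44} = 1/d_{44} = 1/2 = 1/2

1/2


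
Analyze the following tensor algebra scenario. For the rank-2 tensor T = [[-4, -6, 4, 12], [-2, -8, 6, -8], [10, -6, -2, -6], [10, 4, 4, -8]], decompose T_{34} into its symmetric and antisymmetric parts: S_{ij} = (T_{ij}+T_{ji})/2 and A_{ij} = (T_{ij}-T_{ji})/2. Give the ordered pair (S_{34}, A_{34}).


T_{34} = -6
T_{43} = 4
S_{34} = (-6 + 4)/2 = -2/2 = -1
A_{34} = (-6 - 4)/2 = -10/2 = -5
Check: S + A = -1 + -5 = -6 = T_{34}.

(-1, -5)


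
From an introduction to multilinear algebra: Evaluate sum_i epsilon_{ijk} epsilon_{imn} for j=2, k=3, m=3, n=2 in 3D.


Using the identity: epsilon_{ijk} epsilon_{imn} = delta_{jm} delta_{kn} - delta_{jn} delta_{km}.
delta_{23} = 0
delta_{32} = 0
delta_{22} = 1
delta_{33} = 1
Result = 0 * 0 - 1 * 1 = 0 - 1 = -1

-1


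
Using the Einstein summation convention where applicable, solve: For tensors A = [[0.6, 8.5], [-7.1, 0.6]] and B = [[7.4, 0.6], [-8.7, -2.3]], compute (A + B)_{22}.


Tensor addition is component-wise: (A + B)_{ij} = A_{ij} + B_{ij}.
A_{22} = 0.6
B_{22} = -2.3
(A + B)_{22} = 0.6 + -2.3 = -1.7

-1.7


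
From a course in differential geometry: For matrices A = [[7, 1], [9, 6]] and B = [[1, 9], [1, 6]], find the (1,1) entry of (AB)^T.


(AB)^T_{ij} = (AB)_{ji} = sum_k A_{jk} B_{ki}.
For i=1, j=1 we need (AB)_{11}:
A_{11} * B_{11} = 7 * 1 = 7
A_{12} * B_{21} = 1 * 1 = 1
Sum = 7 + 1 = 8

8


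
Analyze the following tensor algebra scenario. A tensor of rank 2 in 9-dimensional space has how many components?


The number of components of a rank-r tensor in d dimensions is d^r.
Here d = 9 and r = 2.
9^2 = 81

81


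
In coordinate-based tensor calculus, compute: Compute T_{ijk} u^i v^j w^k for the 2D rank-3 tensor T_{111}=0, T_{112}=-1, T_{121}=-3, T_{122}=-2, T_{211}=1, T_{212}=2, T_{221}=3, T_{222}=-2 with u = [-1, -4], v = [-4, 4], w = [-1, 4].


S = sum over i,j,k of T_{ijk} u_i v_j w_k. Expanding all 8 terms:
T_{111}*u_1*v_1*w_1 = 0*-1*-4*-1 = 0  (running total: 0)
T_{112}*u_1*v_1*w_2 = -1*-1*-4*4 = -16  (running total: -16)
T_{121}*u_1*v_2*w_1 = -3*-1*4*-1 = -12  (running total: -28)
T_{122}*u_1*v_2*w_2 = -2*-1*4*4 = 32  (running total: 4)
T_{211}*u_2*v_1*w_1 = 1*-4*-4*-1 = -16  (running total: -12)
T_{212}*u_2*v_1*w_2 = 2*-4*-4*4 = 128  (running total: 116)
T_{221}*u_2*v_2*w_1 = 3*-4*4*-1 = 48  (running total: 164)
T_{222}*u_2*v_2*w_2 = -2*-4*4*4 = 128  (running total: 292)
S = 292

292


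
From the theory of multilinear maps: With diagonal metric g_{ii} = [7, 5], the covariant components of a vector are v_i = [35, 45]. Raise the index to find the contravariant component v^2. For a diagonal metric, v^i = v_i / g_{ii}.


To raise an index with a diagonal metric: v^i = v_i / g_{ii}.
For index 2: v_2 = 45, g_{22} = 5
v^2 = 45 / 5 = 9

9


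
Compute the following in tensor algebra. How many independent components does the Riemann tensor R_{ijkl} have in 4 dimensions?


The Riemann tensor in d dimensions has d^2(d^2 - 1)/12 independent components.
d = 4, so d^2 = 16
d^2 - 1 = 15
d^2(d^2 - 1) = 16 * 15 = 240
Divide by 12: 240 / 12 = 20

20


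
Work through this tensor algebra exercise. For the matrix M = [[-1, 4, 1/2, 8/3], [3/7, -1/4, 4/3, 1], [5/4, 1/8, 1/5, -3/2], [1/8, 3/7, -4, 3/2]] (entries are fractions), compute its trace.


The trace is the sum of diagonal entries.
Diagonal: M[1,1] = -1, M[2,2] = -1/4, M[3,3] = 1/5, M[4,4] = 3/2
Tr(M) = -1 + -1/4 + 1/5 + 3/2
Computing step by step:
After adding M[1,1]: -1
After adding M[2,2]: -5/4
After adding M[3,3]: -21/20
After adding M[4,4]: 9/20
Tr(M) = 9/20

9/20


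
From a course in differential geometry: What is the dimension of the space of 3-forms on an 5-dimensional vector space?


The dimension of the space of p-forms on an n-dimensional space is C(n, p).
n = 5, p = 3
C(5, 3) = 5! / (3! * 2!) = 10

10


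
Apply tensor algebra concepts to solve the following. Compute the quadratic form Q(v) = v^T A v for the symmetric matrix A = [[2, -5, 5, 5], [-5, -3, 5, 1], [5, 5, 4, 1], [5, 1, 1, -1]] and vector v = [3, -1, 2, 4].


First compute Av:
(Av)_1 = 2*3 + -5*-1 + 5*2 + 5*4 = 41
(Av)_2 = -5*3 + -3*-1 + 5*2 + 1*4 = 2
(Av)_3 = 5*3 + 5*-1 + 4*2 + 1*4 = 22
(Av)_4 = 5*3 + 1*-1 + 1*2 + -1*4 = 12
Av = [41, 2, 22, 12]
Then v^T (Av) = 3*41 + -1*2 + 2*22 + 4*12
= 123 + -2 + 44 + 48 = 213

213


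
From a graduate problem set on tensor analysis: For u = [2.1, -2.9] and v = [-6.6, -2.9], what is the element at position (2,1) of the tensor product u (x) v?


The outer product entry T_{ij} = u_i * v_j.
We need i=2, j=1.
u_2 = -2.9, v_1 = -6.6
T_{2,1} = -2.9 * -6.6 = 19.14

19.14


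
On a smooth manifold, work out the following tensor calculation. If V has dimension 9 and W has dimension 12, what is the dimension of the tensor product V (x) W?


The dimension of a tensor product is the product of dimensions.
dim(V) = 9, dim(W) = 12
dim(V (x) W) = 9 * 12 = 108

108


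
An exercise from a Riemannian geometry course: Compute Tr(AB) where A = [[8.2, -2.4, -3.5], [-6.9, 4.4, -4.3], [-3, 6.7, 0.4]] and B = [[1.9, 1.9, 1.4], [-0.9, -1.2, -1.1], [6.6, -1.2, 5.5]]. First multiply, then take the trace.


Tr(AB) = sum_i (AB)_{ii} where (AB)_{ii} = sum_k A_{ik} B_{ki}.
(AB)_{11} = 8.2*1.9 + -2.4*-0.9 + -3.5*6.6 = -5.36
(AB)_{22} = -6.9*1.9 + 4.4*-1.2 + -4.3*-1.2 = -13.23
(AB)_{33} = -3*1.4 + 6.7*-1.1 + 0.4*5.5 = -9.37
Tr(AB) = -5.36 + -13.23 + -9.37 = -27.96

-27.96


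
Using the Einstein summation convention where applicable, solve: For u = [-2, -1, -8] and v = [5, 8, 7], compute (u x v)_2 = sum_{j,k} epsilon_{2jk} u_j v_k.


(u x v)_2 = sum_{j,k} epsilon_{2jk} u_j v_k. Only permutations of (1,2,3) contribute; the two non-zero terms are:
eps_{213} u_1 v_3 = -1 * -2 * 7 = 14
eps_{231} u_3 v_1 = 1 * -8 * 5 = -40
(u x v)_2 = -26

-26


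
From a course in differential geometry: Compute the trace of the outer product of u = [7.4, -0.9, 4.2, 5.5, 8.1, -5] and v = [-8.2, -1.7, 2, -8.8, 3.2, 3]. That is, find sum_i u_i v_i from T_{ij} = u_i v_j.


The outer product gives T_{ij} = u_i v_j.
The trace (contraction) is Tr(T) = sum_i T_{ii} = sum_i u_i v_i.
Diagonal entries:
T_{11} = u_1 * v_1 = 7.4 * -8.2 = -60.68
T_{22} = u_2 * v_2 = -0.9 * -1.7 = 1.53
T_{33} = u_3 * v_3 = 4.2 * 2 = 8.4
T_{44} = u_4 * v_4 = 5.5 * -8.8 = -48.4
T_{55} = u_5 * v_5 = 8.1 * 3.2 = 25.92
T_{66} = u_6 * v_6 = -5 * 3 = -15
Tr(T) = -60.68 + 1.53 + 8.4 + -48.4 + 25.92 + -15 = -88.23

-88.23


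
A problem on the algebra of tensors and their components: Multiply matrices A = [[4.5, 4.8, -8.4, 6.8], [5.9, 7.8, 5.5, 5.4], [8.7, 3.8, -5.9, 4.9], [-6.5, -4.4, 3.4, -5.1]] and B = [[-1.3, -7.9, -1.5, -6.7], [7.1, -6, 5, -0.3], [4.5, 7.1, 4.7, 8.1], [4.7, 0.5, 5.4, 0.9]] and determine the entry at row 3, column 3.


(AB)_{ij} = sum_k A_{ik} B_{kj}.
For i=3, j=3:
A_{31} * B_{13} = 8.7 * -1.5 = -13.05
A_{32} * B_{23} = 3.8 * 5 = 19
A_{33} * B_{33} = -5.9 * 4.7 = -27.73
A_{34} * B_{43} = 4.9 * 5.4 = 26.46
Sum = -13.05 + 19 + -27.73 + 26.46 = 4.68

4.68


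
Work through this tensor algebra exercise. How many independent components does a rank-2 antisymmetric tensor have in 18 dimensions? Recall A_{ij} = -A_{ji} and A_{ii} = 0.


An antisymmetric rank-2 tensor satisfies A_{ij} = -A_{ji}, so diagonal entries are zero.
The independent components are the upper-triangular entries: C(n, 2) = n(n-1)/2.
n = 18
C(18, 2) = 18 * 17 / 2 = 306 / 2 = 153

153


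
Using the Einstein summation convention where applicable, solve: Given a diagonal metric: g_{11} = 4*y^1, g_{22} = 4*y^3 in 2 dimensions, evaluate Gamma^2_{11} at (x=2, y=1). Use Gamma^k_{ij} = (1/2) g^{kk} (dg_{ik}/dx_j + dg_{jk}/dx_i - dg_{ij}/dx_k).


For a diagonal metric, Gamma^k_{ij} = (1/2) g^{kk} (dg_{ik}/dx_j + dg_{jk}/dx_i - dg_{ij}/dx_k).
The metric is diagonal, so g_{ab} = 0 for a != b.
At the given point: g_{11} = 4, g_{22} = 4
g^{22} = 1/4
dg_{12}/dx_1 = 0 (off-diagonal)
dg_{12}/dx_1 = 0 (off-diagonal)
dg_{11}/dx_2 = dg_{11}/dx_2 = 4
Numerator = 0 + 0 - 4 = -4
Gamma^2_{11} = -4 / (2 * 4) = -1/2

-1/2


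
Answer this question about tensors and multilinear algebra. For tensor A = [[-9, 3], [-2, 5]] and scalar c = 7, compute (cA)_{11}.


Scalar multiplication: (cA)_{ij} = c * A_{ij}.
c = 7
A_{11} = -9
(cA)_{11} = 7 * -9 = -63

-63


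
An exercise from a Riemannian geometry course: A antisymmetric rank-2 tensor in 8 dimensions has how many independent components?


A antisymmetric rank-2 tensor in d dimensions has d(d-1)/2 independent components.
d = 8
d(d-1)/2 = 8 * 7 / 2 = 56 / 2 = 28

28


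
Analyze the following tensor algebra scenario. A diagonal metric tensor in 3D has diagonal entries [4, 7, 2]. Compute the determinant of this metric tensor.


For a diagonal metric, the determinant is the product of diagonal entries.
Diagonal entries: 4, 7, 2
det(g) = 4 * 7 * 2 = 56

56


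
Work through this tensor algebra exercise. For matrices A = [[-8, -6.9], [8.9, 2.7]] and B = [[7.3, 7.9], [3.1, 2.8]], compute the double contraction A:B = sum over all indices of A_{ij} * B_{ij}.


A:B = sum over all i,j of A_{ij} * B_{ij}.
Row 1: -8*7.3=-58.4, -6.9*7.9=-54.51 => row sum = -112.91
Row 2: 8.9*3.1=27.59, 2.7*2.8=7.56 => row sum = 35.15
Total = -112.91 + 35.15 = -77.76

-77.76


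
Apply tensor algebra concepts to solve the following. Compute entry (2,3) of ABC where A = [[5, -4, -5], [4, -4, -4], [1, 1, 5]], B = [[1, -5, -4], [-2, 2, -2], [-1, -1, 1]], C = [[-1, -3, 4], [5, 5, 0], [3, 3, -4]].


(ABC)_{23} = sum_m (AB)_{2m} C_{m3}. First compute row 2 of AB.
(AB)_{21} = 4*1 + -4*-2 + -4*-1 = 16
(AB)_{22} = 4*-5 + -4*2 + -4*-1 = -24
(AB)_{23} = 4*-4 + -4*-2 + -4*1 = -12
Now contract with column 3 of C:
(AB)_{21} * C_{13} = 16 * 4 = 64
(AB)_{22} * C_{23} = -24 * 0 = 0
(AB)_{23} * C_{33} = -12 * -4 = 48
(ABC)_{23} = 64 + 0 + 48 = 112

112


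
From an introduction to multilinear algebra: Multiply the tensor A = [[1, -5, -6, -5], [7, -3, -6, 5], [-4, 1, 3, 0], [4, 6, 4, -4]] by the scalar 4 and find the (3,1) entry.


Scalar multiplication: (cA)_{ij} = c * A_{ij}.
c = 4
A_{31} = -4
(cA)_{31} = 4 * -4 = -16

-16


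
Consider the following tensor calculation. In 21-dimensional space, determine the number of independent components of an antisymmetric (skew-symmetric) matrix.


An antisymmetric rank-2 tensor satisfies A_{ij} = -A_{ji}, so diagonal entries are zero.
The independent components are the upper-triangular entries: C(n, 2) = n(n-1)/2.
n = 21
C(21, 2) = 21 * 20 / 2 = 420 / 2 = 210

210


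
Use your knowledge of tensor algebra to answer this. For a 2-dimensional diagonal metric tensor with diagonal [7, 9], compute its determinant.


For a diagonal metric, the determinant is the product of diagonal entries.
Diagonal entries: 7, 9
det(g) = 7 * 9 = 63

63


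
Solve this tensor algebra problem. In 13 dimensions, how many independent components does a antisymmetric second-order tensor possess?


A antisymmetric rank-2 tensor in d dimensions has d(d-1)/2 independent components.
d = 13
d(d-1)/2 = 13 * 12 / 2 = 156 / 2 = 78

78


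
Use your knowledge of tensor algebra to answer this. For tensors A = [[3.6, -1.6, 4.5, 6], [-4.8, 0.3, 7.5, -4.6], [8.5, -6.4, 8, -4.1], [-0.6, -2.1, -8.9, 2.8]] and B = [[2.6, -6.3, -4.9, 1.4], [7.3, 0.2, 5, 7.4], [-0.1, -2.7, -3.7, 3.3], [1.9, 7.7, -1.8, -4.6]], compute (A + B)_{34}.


Tensor addition is component-wise: (A + B)_{ij} = A_{ij} + B_{ij}.
A_{34} = -4.1
B_{34} = 3.3
(A + B)_{34} = -4.1 + 3.3 = -0.8

-0.8


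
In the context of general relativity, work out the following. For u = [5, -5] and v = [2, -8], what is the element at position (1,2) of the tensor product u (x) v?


The outer product entry T_{ij} = u_i * v_j.
We need i=1, j=2.
u_1 = 5, v_2 = -8
T_{1,2} = 5 * -8 = -40

-40
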